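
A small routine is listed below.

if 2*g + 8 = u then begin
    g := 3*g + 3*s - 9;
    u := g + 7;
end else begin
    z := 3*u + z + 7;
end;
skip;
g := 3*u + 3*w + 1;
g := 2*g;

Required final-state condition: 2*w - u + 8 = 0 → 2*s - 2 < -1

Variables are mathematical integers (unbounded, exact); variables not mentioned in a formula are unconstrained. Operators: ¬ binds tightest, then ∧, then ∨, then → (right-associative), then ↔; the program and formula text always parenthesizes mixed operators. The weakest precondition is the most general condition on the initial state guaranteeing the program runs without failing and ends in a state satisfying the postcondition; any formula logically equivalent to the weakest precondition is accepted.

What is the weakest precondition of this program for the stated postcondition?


Working backward. After the program, the postcondition 2*w - u + 8 = 0 → 2*s - 2 < -1 must hold; in canonical form it is 2*w = u - 8 → 2*s < 1.
Before g := 2*g: 2*w = u - 8 → 2*s < 1
Before g := 3*u + 3*w + 1: 2*w = u - 8 → 2*s < 1
Before skip: 2*w = u - 8 → 2*s < 1
Then branch requires 2*w = 3*g + 3*s - 10 → 2*s < 1; else branch requires 2*w = u - 8 → 2*s < 1.
Before the if: (2*g = u - 8 → (2*w = 3*g + 3*s - 10 → 2*s < 1)) ∧ ((¬(2*g = u - 8)) → (2*w = u - 8 → 2*s < 1))
Answer: WP = (2*g = u - 8 → (2*w = 3*g + 3*s - 10 → 2*s < 1)) ∧ ((¬(2*g = u - 8)) → (2*w = u - 8 → 2*s < 1))


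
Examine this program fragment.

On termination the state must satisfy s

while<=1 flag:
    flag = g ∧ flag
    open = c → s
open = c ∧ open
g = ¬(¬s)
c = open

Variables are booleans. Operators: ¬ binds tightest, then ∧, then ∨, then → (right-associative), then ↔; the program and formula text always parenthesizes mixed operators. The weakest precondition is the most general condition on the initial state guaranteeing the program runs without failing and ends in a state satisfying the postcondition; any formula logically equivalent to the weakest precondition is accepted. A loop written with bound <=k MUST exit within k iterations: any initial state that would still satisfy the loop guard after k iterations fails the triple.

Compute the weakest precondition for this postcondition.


Working backward. After the program, s must hold.
Before c := open: s
Before g := ¬(¬s): s
Before open := c ∧ open: s
Before the loop (bound <=1), unroll the exhaustion recursion (WP_0 = exit-now case; WP_j = one more guarded iteration, up to j = 1):
  WP_0: (¬flag) ∧ s
  WP_1: (flag → ((¬(g ∧ flag)) ∧ s)) ∧ ((¬flag) → s)
So before the loop: (flag → ((¬(g ∧ flag)) ∧ s)) ∧ ((¬flag) → s)
Answer: WP = (flag → ((¬(g ∧ flag)) ∧ s)) ∧ ((¬flag) → s)


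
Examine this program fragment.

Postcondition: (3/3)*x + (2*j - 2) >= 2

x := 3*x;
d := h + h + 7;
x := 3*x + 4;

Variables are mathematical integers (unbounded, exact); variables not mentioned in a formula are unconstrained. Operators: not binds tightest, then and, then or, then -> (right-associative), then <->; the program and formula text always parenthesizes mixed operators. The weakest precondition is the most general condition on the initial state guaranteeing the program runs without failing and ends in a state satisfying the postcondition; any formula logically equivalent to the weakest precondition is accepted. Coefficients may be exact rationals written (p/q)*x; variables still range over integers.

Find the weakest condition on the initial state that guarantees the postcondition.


Working backward. After the program, the postcondition (3/3)*x + (2*j - 2) >= 2 must hold; in canonical form it is 2*j + x >= 4.
Before x := 3*x + 4: 2*j + 3*x >= 0
Before d := h + h + 7: 2*j + 3*x >= 0
Before x := 3*x: 2*j + 9*x >= 0
Answer: WP = 2*j + 9*x >= 0


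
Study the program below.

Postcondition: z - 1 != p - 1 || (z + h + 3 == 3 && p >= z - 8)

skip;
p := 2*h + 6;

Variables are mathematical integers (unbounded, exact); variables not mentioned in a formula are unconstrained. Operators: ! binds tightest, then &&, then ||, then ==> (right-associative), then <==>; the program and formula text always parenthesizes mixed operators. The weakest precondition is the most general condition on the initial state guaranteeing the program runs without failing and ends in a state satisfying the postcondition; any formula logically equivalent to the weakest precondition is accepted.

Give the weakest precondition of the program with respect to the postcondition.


Working backward. After the program, the postcondition z - 1 != p - 1 || (z + h + 3 == 3 && p >= z - 8) must hold; in canonical form it is z != p || (h + z == 0 && p >= z - 8).
Before p := 2*h + 6: z != 2*h + 6 || (h + z == 0 && 2*h >= z - 14)
Before skip: z != 2*h + 6 || (h + z == 0 && 2*h >= z - 14)
Answer: WP = z != 2*h + 6 || (h + z == 0 && 2*h >= z - 14)


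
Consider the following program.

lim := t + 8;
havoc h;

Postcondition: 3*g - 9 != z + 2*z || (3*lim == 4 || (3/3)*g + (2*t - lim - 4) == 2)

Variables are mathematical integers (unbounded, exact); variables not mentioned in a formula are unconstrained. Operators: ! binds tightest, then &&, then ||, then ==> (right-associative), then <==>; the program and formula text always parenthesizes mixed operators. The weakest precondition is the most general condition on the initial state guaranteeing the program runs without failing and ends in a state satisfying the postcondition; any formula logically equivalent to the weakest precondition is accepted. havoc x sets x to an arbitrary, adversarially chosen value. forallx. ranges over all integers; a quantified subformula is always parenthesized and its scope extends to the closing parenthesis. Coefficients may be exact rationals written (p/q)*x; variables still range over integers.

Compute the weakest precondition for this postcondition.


Working backward. After the program, the postcondition 3*g - 9 != z + 2*z || (3*lim == 4 || (3/3)*g + (2*t - lim - 4) == 2) must hold; in canonical form it is 3*g != 3*z + 9 || 3*lim == 4 || g + 2*t == lim + 6.
Before havoc h: 3*g != 3*z + 9 || 3*lim == 4 || g + 2*t == lim + 6
Before lim := t + 8: 3*g != 3*z + 9 || 3*t == -20 || g + t == 14
Answer: WP = 3*g != 3*z + 9 || 3*t == -20 || g + t == 14


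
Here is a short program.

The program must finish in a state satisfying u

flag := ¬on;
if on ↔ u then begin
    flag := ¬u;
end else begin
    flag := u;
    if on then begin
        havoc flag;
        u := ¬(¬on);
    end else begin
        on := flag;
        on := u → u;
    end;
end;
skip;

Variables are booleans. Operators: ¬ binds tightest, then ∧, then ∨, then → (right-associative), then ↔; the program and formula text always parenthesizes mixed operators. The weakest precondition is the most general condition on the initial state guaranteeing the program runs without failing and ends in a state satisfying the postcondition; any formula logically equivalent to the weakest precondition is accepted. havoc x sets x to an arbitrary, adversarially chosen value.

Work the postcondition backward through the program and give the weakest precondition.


Working backward. After the program, u must hold.
Before skip: u
Then branch requires u; else branch requires (¬on) → u.
Before the if: ((on ↔ u) → u) ∧ ((¬(on ↔ u)) → ((¬on) → u))
Before flag := ¬on: ((on ↔ u) → u) ∧ ((¬(on ↔ u)) → ((¬on) → u))
Answer: WP = ((on ↔ u) → u) ∧ ((¬(on ↔ u)) → ((¬on) → u))


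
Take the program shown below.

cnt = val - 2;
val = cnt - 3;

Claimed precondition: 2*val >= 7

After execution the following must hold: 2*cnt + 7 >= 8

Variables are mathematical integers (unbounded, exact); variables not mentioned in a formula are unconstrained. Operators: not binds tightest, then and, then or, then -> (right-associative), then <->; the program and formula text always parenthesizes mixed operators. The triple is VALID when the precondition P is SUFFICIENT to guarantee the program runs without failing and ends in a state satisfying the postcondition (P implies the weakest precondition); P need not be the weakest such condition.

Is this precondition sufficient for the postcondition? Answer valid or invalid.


Working backward. After the program, the postcondition 2*cnt + 7 >= 8 must hold; in canonical form it is 2*cnt >= 1.
Before val := cnt - 3: 2*cnt >= 1
Before cnt := val - 2: 2*val >= 5
The weakest precondition is 2*val >= 5.
Check whether 2*val >= 7 implies it.
Every state satisfying the precondition satisfies the weakest precondition: the implication holds.
Answer: valid


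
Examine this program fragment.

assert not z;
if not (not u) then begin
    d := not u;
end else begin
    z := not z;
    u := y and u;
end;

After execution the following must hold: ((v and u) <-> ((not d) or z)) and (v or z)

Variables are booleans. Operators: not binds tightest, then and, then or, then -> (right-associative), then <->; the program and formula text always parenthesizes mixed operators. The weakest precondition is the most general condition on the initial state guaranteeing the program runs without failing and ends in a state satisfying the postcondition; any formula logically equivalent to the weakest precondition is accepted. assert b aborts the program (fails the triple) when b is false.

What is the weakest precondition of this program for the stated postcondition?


Working backward. After the program, ((v and u) <-> ((not d) or z)) and (v or z) must hold.
Then branch requires ((v and u) <-> (u or z)) and (v or z); else branch requires ((v and y and u) <-> ((not d) or (not z))) and (v or (not z)).
Before the if: (u -> (((v and u) <-> (u or z)) and (v or z))) and ((not u) -> (((v and y and u) <-> ((not d) or (not z))) and (v or (not z))))
Before assert not z: (not z) and (u -> (((v and u) <-> (u or z)) and (v or z))) and ((not u) -> (((v and y and u) <-> ((not d) or (not z))) and (v or (not z))))
Answer: WP = (not z) and (u -> (((v and u) <-> (u or z)) and (v or z))) and ((not u) -> (((v and y and u) <-> ((not d) or (not z))) and (v or (not z))))


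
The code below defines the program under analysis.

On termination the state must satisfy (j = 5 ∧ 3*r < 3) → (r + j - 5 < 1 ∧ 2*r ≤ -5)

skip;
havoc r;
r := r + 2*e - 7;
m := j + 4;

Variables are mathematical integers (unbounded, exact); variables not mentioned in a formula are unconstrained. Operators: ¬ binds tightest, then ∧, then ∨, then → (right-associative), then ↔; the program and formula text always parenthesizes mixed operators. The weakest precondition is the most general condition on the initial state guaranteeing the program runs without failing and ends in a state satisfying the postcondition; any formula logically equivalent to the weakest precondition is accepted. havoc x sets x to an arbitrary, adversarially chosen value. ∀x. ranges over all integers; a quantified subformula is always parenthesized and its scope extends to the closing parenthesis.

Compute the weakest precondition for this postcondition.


Working backward. After the program, the postcondition (j = 5 ∧ 3*r < 3) → (r + j - 5 < 1 ∧ 2*r ≤ -5) must hold; in canonical form it is (j = 5 ∧ 3*r < 3) → (j + r < 6 ∧ 2*r ≤ -5).
Before m := j + 4: (j = 5 ∧ 3*r < 3) → (j + r < 6 ∧ 2*r ≤ -5)
Before r := r + 2*e - 7: (j = 5 ∧ 6*e + 3*r < 24) → (2*e + j + r < 13 ∧ 4*e + 2*r ≤ 9)
Before havoc r: ∀r_1. ((j = 5 ∧ 6*e + 3*r_1 < 24) → (2*e + j + r_1 < 13 ∧ 4*e + 2*r_1 ≤ 9))
Before skip: ∀r_1. ((j = 5 ∧ 6*e + 3*r_1 < 24) → (2*e + j + r_1 < 13 ∧ 4*e + 2*r_1 ≤ 9))
Answer: WP = ∀r_1. ((j = 5 ∧ 6*e + 3*r_1 < 24) → (2*e + j + r_1 < 13 ∧ 4*e + 2*r_1 ≤ 9))


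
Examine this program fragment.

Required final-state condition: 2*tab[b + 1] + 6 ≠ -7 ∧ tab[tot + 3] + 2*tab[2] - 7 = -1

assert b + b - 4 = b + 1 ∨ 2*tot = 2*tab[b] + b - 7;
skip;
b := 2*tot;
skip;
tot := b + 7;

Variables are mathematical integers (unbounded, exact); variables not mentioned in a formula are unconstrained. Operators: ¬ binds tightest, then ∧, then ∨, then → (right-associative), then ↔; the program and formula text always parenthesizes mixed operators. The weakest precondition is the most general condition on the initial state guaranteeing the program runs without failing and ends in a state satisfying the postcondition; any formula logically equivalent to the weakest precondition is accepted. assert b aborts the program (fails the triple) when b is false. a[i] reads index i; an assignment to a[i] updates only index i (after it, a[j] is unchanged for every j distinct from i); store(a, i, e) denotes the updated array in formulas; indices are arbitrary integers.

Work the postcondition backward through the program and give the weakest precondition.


Working backward. After the program, the postcondition 2*tab[b + 1] + 6 ≠ -7 ∧ tab[tot + 3] + 2*tab[2] - 7 = -1 must hold; in canonical form it is 2*tab[b + 1] ≠ -13 ∧ tab[tot + 3] + 2*tab[2] = 6.
Before tot := b + 7: 2*tab[b + 1] ≠ -13 ∧ tab[b + 10] + 2*tab[2] = 6
Before skip: 2*tab[b + 1] ≠ -13 ∧ tab[b + 10] + 2*tab[2] = 6
Before b := 2*tot: 2*tab[2*tot + 1] ≠ -13 ∧ tab[2*tot + 10] + 2*tab[2] = 6
Before skip: 2*tab[2*tot + 1] ≠ -13 ∧ tab[2*tot + 10] + 2*tab[2] = 6
Before assert b + b - 4 = b + 1 ∨ 2*tot = 2*tab[b] + b - 7: (b = 5 ∨ 2*tot = 2*tab[b] + b - 7) ∧ 2*tab[2*tot + 1] ≠ -13 ∧ tab[2*tot + 10] + 2*tab[2] = 6
Answer: WP = (b = 5 ∨ 2*tot = 2*tab[b] + b - 7) ∧ 2*tab[2*tot + 1] ≠ -13 ∧ tab[2*tot + 10] + 2*tab[2] = 6


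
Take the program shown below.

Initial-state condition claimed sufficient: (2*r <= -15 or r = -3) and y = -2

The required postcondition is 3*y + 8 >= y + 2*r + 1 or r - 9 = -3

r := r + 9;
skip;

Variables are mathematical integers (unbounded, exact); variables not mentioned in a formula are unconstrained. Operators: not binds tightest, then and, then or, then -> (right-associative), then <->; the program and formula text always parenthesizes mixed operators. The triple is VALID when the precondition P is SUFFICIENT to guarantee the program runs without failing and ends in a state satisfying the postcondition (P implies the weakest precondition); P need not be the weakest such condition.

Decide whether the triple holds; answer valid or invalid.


Working backward. After the program, the postcondition 3*y + 8 >= y + 2*r + 1 or r - 9 = -3 must hold; in canonical form it is 2*y >= 2*r - 7 or r = 6.
Before skip: 2*y >= 2*r - 7 or r = 6
Before r := r + 9: 2*y >= 2*r + 11 or r = -3
The weakest precondition is 2*y >= 2*r + 11 or r = -3.
Check whether (2*r <= -15 or r = -3) and y = -2 implies it.
Every state satisfying the precondition satisfies the weakest precondition: the implication holds.
Answer: valid


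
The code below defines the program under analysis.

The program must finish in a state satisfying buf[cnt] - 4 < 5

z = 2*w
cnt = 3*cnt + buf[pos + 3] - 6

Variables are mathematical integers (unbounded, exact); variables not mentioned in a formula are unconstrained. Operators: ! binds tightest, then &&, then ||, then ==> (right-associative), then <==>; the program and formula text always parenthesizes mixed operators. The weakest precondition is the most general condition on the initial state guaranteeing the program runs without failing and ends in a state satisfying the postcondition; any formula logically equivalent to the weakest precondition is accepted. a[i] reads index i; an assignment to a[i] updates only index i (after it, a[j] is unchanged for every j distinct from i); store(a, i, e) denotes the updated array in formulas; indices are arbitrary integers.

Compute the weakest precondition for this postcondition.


Working backward. After the program, the postcondition buf[cnt] - 4 < 5 must hold; in canonical form it is buf[cnt] < 9.
Before cnt := 3*cnt + buf[pos + 3] - 6: buf[buf[pos + 3] + 3*cnt - 6] < 9
Before z := 2*w: buf[buf[pos + 3] + 3*cnt - 6] < 9
Answer: WP = buf[buf[pos + 3] + 3*cnt - 6] < 9


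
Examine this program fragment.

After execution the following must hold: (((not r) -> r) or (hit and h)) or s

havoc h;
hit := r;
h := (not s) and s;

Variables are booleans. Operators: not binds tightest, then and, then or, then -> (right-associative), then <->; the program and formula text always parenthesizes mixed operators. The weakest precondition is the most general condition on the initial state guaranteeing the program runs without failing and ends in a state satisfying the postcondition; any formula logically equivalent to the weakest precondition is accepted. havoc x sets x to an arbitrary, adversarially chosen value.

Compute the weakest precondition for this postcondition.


Working backward. After the program, the postcondition (((not r) -> r) or (hit and h)) or s must hold; in canonical form it is ((not r) -> r) or (hit and h) or s.
Before h := (not s) and s: ((not r) -> r) or s
Before hit := r: ((not r) -> r) or s
Before havoc h: ((not r) -> r) or s
Answer: WP = ((not r) -> r) or s


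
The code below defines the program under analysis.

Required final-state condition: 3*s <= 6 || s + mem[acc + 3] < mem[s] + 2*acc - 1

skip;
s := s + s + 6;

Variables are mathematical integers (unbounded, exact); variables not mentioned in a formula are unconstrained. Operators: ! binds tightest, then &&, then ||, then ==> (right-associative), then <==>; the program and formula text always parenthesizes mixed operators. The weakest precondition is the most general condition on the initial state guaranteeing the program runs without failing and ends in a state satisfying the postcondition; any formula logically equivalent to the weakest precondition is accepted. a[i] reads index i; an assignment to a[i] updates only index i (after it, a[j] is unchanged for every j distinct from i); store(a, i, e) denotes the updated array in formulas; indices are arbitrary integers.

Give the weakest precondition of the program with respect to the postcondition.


Working backward. After the program, the postcondition 3*s <= 6 || s + mem[acc + 3] < mem[s] + 2*acc - 1 must hold; in canonical form it is 3*s <= 6 || mem[acc + 3] + s < mem[s] + 2*acc - 1.
Before s := s + s + 6: 6*s <= -12 || mem[acc + 3] + 2*s < mem[2*s + 6] + 2*acc - 7
Before skip: 6*s <= -12 || mem[acc + 3] + 2*s < mem[2*s + 6] + 2*acc - 7
Answer: WP = 6*s <= -12 || mem[acc + 3] + 2*s < mem[2*s + 6] + 2*acc - 7


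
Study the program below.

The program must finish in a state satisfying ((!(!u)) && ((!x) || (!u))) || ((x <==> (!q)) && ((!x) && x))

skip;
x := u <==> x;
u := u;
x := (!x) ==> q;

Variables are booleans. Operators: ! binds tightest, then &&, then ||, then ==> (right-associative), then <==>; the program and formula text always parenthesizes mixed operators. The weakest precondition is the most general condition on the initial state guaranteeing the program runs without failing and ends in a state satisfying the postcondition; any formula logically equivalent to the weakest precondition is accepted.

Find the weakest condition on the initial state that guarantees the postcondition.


Working backward. After the program, the postcondition ((!(!u)) && ((!x) || (!u))) || ((x <==> (!q)) && ((!x) && x)) must hold; in canonical form it is u && ((!x) || (!u)).
Before x := (!x) ==> q: u && ((!((!x) ==> q)) || (!u))
Before u := u: u && ((!((!x) ==> q)) || (!u))
Before x := u <==> x: u && ((!((!(u <==> x)) ==> q)) || (!u))
Before skip: u && ((!((!(u <==> x)) ==> q)) || (!u))
Answer: WP = u && ((!((!(u <==> x)) ==> q)) || (!u))


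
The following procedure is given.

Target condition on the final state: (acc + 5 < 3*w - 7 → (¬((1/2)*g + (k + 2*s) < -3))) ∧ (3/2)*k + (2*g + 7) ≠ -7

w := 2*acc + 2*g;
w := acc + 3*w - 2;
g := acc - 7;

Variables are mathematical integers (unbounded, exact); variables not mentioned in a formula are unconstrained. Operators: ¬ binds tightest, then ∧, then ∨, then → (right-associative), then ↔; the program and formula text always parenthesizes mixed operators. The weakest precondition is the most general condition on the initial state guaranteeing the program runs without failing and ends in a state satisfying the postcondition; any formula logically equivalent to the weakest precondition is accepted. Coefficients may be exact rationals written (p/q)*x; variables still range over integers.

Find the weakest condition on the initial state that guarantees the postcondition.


Working backward. After the program, the postcondition (acc + 5 < 3*w - 7 → (¬((1/2)*g + (k + 2*s) < -3))) ∧ (3/2)*k + (2*g + 7) ≠ -7 must hold; in canonical form it is (acc < 3*w - 12 → (¬((1/2)*g + k + 2*s < -3))) ∧ 2*g + (3/2)*k ≠ -14.
Before g := acc - 7: (acc < 3*w - 12 → (¬((1/2)*acc + k + 2*s < 1/2))) ∧ 2*acc + (3/2)*k ≠ 0
Before w := acc + 3*w - 2: (2*acc + 9*w > 18 → (¬((1/2)*acc + k + 2*s < 1/2))) ∧ 2*acc + (3/2)*k ≠ 0
Before w := 2*acc + 2*g: (20*acc + 18*g > 18 → (¬((1/2)*acc + k + 2*s < 1/2))) ∧ 2*acc + (3/2)*k ≠ 0
Answer: WP = (20*acc + 18*g > 18 → (¬((1/2)*acc + k + 2*s < 1/2))) ∧ 2*acc + (3/2)*k ≠ 0


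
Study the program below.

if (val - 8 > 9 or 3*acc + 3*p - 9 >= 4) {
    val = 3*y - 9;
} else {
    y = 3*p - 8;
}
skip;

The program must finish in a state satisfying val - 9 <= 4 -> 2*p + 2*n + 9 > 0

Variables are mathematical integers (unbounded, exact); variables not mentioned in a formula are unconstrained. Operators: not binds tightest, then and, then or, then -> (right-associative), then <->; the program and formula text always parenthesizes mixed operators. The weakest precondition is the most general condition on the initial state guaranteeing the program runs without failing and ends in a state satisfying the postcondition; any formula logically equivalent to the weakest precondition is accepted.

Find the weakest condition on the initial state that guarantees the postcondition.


Working backward. After the program, the postcondition val - 9 <= 4 -> 2*p + 2*n + 9 > 0 must hold; in canonical form it is val <= 13 -> 2*n + 2*p > -9.
Before skip: val <= 13 -> 2*n + 2*p > -9
Then branch requires 3*y <= 22 -> 2*n + 2*p > -9; else branch requires val <= 13 -> 2*n + 2*p > -9.
Before the if: ((val > 17 or 3*acc + 3*p >= 13) -> (3*y <= 22 -> 2*n + 2*p > -9)) and ((not (val > 17 or 3*acc + 3*p >= 13)) -> (val <= 13 -> 2*n + 2*p > -9))
Answer: WP = ((val > 17 or 3*acc + 3*p >= 13) -> (3*y <= 22 -> 2*n + 2*p > -9)) and ((not (val > 17 or 3*acc + 3*p >= 13)) -> (val <= 13 -> 2*n + 2*p > -9))


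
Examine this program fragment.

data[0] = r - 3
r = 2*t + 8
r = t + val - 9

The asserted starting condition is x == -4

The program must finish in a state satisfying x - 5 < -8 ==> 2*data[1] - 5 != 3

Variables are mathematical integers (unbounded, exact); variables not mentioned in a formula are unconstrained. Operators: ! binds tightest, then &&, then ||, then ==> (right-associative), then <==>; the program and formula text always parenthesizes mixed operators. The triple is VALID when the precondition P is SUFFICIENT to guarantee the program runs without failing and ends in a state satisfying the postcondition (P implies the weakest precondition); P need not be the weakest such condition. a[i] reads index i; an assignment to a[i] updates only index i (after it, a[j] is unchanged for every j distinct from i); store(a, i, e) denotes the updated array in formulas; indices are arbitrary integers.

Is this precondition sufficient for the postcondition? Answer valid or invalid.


Working backward. After the program, the postcondition x - 5 < -8 ==> 2*data[1] - 5 != 3 must hold; in canonical form it is x < -3 ==> 2*data[1] != 8.
Before r := t + val - 9: x < -3 ==> 2*data[1] != 8
Before r := 2*t + 8: x < -3 ==> 2*data[1] != 8
Before data[0] := r - 3: x < -3 ==> 2*data[1] != 8
The weakest precondition is x < -3 ==> 2*data[1] != 8.
Check whether x == -4 implies it.
Countermodel: at the initial state data = {[1] = 4, elsewhere 4}, x = -4, the precondition holds but the weakest precondition fails.
Answer: invalid


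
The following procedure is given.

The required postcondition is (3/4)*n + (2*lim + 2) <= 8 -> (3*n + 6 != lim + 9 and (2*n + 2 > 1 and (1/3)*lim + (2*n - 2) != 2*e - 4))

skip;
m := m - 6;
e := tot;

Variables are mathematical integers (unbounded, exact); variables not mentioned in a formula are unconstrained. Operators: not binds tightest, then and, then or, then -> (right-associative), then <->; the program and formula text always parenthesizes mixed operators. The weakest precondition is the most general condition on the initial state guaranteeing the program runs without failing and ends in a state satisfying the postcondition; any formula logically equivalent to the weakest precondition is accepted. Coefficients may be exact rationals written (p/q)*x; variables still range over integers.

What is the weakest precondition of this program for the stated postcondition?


Working backward. After the program, the postcondition (3/4)*n + (2*lim + 2) <= 8 -> (3*n + 6 != lim + 9 and (2*n + 2 > 1 and (1/3)*lim + (2*n - 2) != 2*e - 4)) must hold; in canonical form it is 2*lim + (3/4)*n <= 6 -> (3*n != lim + 3 and 2*n > -1 and (1/3)*lim + 2*n != 2*e - 2).
Before e := tot: 2*lim + (3/4)*n <= 6 -> (3*n != lim + 3 and 2*n > -1 and (1/3)*lim + 2*n != 2*tot - 2)
Before m := m - 6: 2*lim + (3/4)*n <= 6 -> (3*n != lim + 3 and 2*n > -1 and (1/3)*lim + 2*n != 2*tot - 2)
Before skip: 2*lim + (3/4)*n <= 6 -> (3*n != lim + 3 and 2*n > -1 and (1/3)*lim + 2*n != 2*tot - 2)
Answer: WP = 2*lim + (3/4)*n <= 6 -> (3*n != lim + 3 and 2*n > -1 and (1/3)*lim + 2*n != 2*tot - 2)


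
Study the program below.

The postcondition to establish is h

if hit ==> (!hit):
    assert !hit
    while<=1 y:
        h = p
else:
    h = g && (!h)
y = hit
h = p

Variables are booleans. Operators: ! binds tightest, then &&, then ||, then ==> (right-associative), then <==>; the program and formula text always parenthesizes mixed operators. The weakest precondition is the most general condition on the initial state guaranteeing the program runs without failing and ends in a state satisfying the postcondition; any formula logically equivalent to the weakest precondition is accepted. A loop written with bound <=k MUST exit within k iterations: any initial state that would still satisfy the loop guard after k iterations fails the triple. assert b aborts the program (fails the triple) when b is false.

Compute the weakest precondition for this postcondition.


Working backward. After the program, h must hold.
Before h := p: p
Before y := hit: p
Then branch requires (!hit) && (y ==> ((!y) && p)) && ((!y) ==> p); else branch requires p.
Before the if: ((hit ==> (!hit)) ==> ((!hit) && (y ==> ((!y) && p)) && ((!y) ==> p))) && ((!(hit ==> (!hit))) ==> p)
Answer: WP = ((hit ==> (!hit)) ==> ((!hit) && (y ==> ((!y) && p)) && ((!y) ==> p))) && ((!(hit ==> (!hit))) ==> p)


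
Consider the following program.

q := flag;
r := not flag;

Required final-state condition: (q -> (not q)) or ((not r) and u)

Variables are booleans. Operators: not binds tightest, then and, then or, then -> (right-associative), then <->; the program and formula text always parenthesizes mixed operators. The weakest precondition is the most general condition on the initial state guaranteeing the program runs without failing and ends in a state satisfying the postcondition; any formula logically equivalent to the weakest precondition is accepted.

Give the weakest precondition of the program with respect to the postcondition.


Working backward. After the program, (q -> (not q)) or ((not r) and u) must hold.
Before r := not flag: (q -> (not q)) or (flag and u)
Before q := flag: (flag -> (not flag)) or (flag and u)
Answer: WP = (flag -> (not flag)) or (flag and u)


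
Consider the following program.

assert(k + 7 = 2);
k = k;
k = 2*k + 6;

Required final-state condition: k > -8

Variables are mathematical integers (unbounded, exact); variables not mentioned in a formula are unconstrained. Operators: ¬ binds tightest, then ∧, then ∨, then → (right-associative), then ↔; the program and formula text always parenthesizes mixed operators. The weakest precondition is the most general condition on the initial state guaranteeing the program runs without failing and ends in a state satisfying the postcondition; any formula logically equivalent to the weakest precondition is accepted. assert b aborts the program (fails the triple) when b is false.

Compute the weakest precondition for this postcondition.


Working backward. After the program, k > -8 must hold.
Before k := 2*k + 6: 2*k > -14
Before k := k: 2*k > -14
Before assert k + 7 = 2: k = -5 ∧ 2*k > -14
Answer: WP = k = -5 ∧ 2*k > -14


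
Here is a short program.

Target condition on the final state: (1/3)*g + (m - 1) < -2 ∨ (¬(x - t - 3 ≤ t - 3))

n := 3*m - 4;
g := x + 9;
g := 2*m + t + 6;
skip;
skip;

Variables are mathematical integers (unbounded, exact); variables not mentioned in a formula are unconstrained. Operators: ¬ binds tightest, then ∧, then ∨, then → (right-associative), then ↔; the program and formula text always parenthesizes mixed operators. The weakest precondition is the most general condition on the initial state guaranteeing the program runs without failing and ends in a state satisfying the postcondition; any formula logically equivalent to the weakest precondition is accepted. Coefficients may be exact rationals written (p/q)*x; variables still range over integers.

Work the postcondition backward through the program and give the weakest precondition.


Working backward. After the program, the postcondition (1/3)*g + (m - 1) < -2 ∨ (¬(x - t - 3 ≤ t - 3)) must hold; in canonical form it is (1/3)*g + m < -1 ∨ (¬(x ≤ 2*t)).
Before skip: (1/3)*g + m < -1 ∨ (¬(x ≤ 2*t))
Before skip: (1/3)*g + m < -1 ∨ (¬(x ≤ 2*t))
Before g := 2*m + t + 6: (5/3)*m + (1/3)*t < -3 ∨ (¬(x ≤ 2*t))
Before g := x + 9: (5/3)*m + (1/3)*t < -3 ∨ (¬(x ≤ 2*t))
Before n := 3*m - 4: (5/3)*m + (1/3)*t < -3 ∨ (¬(x ≤ 2*t))
Answer: WP = (5/3)*m + (1/3)*t < -3 ∨ (¬(x ≤ 2*t))


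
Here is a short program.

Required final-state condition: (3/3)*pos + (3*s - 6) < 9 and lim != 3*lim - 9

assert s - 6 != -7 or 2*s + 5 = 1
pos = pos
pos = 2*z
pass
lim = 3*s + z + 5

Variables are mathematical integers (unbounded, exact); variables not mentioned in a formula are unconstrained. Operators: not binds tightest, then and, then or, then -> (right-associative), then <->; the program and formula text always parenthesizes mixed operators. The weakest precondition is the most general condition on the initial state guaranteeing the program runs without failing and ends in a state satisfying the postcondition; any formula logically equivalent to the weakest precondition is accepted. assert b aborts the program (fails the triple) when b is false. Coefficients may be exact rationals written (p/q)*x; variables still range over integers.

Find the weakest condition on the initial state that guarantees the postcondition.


Working backward. After the program, the postcondition (3/3)*pos + (3*s - 6) < 9 and lim != 3*lim - 9 must hold; in canonical form it is pos + 3*s < 15 and 2*lim != 9.
Before lim := 3*s + z + 5: pos + 3*s < 15 and 6*s + 2*z != -1
Before skip: pos + 3*s < 15 and 6*s + 2*z != -1
Before pos := 2*z: 3*s + 2*z < 15 and 6*s + 2*z != -1
Before pos := pos: 3*s + 2*z < 15 and 6*s + 2*z != -1
Before assert s - 6 != -7 or 2*s + 5 = 1: (s != -1 or 2*s = -4) and 3*s + 2*z < 15 and 6*s + 2*z != -1
Answer: WP = (s != -1 or 2*s = -4) and 3*s + 2*z < 15 and 6*s + 2*z != -1


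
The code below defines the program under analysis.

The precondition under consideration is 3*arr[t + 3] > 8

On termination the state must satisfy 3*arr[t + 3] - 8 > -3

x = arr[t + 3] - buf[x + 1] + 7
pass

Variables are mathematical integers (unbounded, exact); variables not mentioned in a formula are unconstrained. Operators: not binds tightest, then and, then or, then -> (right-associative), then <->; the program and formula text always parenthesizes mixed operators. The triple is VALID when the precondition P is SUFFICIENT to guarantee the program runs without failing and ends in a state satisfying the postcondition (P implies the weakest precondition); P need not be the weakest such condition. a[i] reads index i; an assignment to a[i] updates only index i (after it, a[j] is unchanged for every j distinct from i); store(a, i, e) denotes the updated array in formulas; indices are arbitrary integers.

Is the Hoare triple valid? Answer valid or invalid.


Working backward. After the program, the postcondition 3*arr[t + 3] - 8 > -3 must hold; in canonical form it is 3*arr[t + 3] > 5.
Before skip: 3*arr[t + 3] > 5
Before x := arr[t + 3] - buf[x + 1] + 7: 3*arr[t + 3] > 5
The weakest precondition is 3*arr[t + 3] > 5.
Check whether 3*arr[t + 3] > 8 implies it.
Every state satisfying the precondition satisfies the weakest precondition: the implication holds.
Answer: valid


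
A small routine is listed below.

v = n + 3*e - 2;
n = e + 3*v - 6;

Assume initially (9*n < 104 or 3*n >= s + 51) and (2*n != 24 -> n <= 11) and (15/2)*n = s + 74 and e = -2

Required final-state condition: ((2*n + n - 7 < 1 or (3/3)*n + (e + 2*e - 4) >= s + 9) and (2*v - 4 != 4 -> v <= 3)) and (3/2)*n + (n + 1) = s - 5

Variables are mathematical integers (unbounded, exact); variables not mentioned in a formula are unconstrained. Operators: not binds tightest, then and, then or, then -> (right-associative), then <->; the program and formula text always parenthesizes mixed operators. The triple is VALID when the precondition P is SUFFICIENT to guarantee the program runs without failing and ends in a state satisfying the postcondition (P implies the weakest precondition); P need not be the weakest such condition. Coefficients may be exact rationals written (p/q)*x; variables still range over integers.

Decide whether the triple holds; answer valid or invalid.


Working backward. After the program, the postcondition ((2*n + n - 7 < 1 or (3/3)*n + (e + 2*e - 4) >= s + 9) and (2*v - 4 != 4 -> v <= 3)) and (3/2)*n + (n + 1) = s - 5 must hold; in canonical form it is (3*n < 8 or 3*e + n >= s + 13) and (2*v != 8 -> v <= 3) and (5/2)*n = s - 6.
Before n := e + 3*v - 6: (3*e + 9*v < 26 or 4*e + 3*v >= s + 19) and (2*v != 8 -> v <= 3) and (5/2)*e + (15/2)*v = s + 9
Before v := n + 3*e - 2: (30*e + 9*n < 44 or 13*e + 3*n >= s + 25) and (6*e + 2*n != 12 -> 3*e + n <= 5) and 25*e + (15/2)*n = s + 24
The weakest precondition is (30*e + 9*n < 44 or 13*e + 3*n >= s + 25) and (6*e + 2*n != 12 -> 3*e + n <= 5) and 25*e + (15/2)*n = s + 24.
Check whether (9*n < 104 or 3*n >= s + 51) and (2*n != 24 -> n <= 11) and (15/2)*n = s + 74 and e = -2 implies it.
Every state satisfying the precondition satisfies the weakest precondition: the implication holds.
Answer: valid


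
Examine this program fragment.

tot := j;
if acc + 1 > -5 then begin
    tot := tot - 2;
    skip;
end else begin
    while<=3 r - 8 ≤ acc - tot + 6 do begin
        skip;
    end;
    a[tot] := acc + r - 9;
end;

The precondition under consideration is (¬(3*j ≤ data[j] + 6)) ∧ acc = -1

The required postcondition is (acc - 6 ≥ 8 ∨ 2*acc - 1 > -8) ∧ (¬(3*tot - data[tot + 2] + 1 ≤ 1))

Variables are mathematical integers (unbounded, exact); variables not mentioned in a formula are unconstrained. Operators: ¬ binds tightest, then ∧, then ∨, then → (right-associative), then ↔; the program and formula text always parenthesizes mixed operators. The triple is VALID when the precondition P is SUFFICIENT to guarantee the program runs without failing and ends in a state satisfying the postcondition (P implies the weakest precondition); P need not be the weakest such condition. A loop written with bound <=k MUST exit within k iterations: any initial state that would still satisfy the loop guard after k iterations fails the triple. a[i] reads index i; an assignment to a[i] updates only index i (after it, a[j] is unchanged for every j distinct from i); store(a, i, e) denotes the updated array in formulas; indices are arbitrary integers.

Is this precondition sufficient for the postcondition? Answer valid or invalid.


Working backward. After the program, the postcondition (acc - 6 ≥ 8 ∨ 2*acc - 1 > -8) ∧ (¬(3*tot - data[tot + 2] + 1 ≤ 1)) must hold; in canonical form it is (acc ≥ 14 ∨ 2*acc > -7) ∧ (¬(3*tot ≤ data[tot + 2])).
Then branch requires (acc ≥ 14 ∨ 2*acc > -7) ∧ (¬(3*tot ≤ data[tot] + 6)); else branch requires (r + tot ≤ acc + 14 → ((r + tot ≤ acc + 14 → ((r + tot ≤ acc + 14 → ((¬(r + tot ≤ acc + 14)) ∧ (acc ≥ 14 ∨ 2*acc > -7) ∧ (¬(3*tot ≤ data[tot + 2])))) ∧ ((¬(r + tot ≤ acc + 14)) → ((acc ≥ 14 ∨ 2*acc > -7) ∧ (¬(3*tot ≤ data[tot + 2])))))) ∧ ((¬(r + tot ≤ acc + 14)) → ((acc ≥ 14 ∨ 2*acc > -7) ∧ (¬(3*tot ≤ data[tot + 2])))))) ∧ ((¬(r + tot ≤ acc + 14)) → ((acc ≥ 14 ∨ 2*acc > -7) ∧ (¬(3*tot ≤ data[tot + 2])))).
Before the if: (acc > -6 → ((acc ≥ 14 ∨ 2*acc > -7) ∧ (¬(3*tot ≤ data[tot] + 6)))) ∧ ((¬(acc > -6)) → ((r + tot ≤ acc + 14 → ((r + tot ≤ acc + 14 → ((r + tot ≤ acc + 14 → ((¬(r + tot ≤ acc + 14)) ∧ (acc ≥ 14 ∨ 2*acc > -7) ∧ (¬(3*tot ≤ data[tot + 2])))) ∧ ((¬(r + tot ≤ acc + 14)) → ((acc ≥ 14 ∨ 2*acc > -7) ∧ (¬(3*tot ≤ data[tot + 2])))))) ∧ ((¬(r + tot ≤ acc + 14)) → ((acc ≥ 14 ∨ 2*acc > -7) ∧ (¬(3*tot ≤ data[tot + 2])))))) ∧ ((¬(r + tot ≤ acc + 14)) → ((acc ≥ 14 ∨ 2*acc > -7) ∧ (¬(3*tot ≤ data[tot + 2]))))))
Before tot := j: (acc > -6 → ((acc ≥ 14 ∨ 2*acc > -7) ∧ (¬(3*j ≤ data[j] + 6)))) ∧ ((¬(acc > -6)) → ((j + r ≤ acc + 14 → ((j + r ≤ acc + 14 → ((j + r ≤ acc + 14 → ((¬(j + r ≤ acc + 14)) ∧ (acc ≥ 14 ∨ 2*acc > -7) ∧ (¬(3*j ≤ data[j + 2])))) ∧ ((¬(j + r ≤ acc + 14)) → ((acc ≥ 14 ∨ 2*acc > -7) ∧ (¬(3*j ≤ data[j + 2])))))) ∧ ((¬(j + r ≤ acc + 14)) → ((acc ≥ 14 ∨ 2*acc > -7) ∧ (¬(3*j ≤ data[j + 2])))))) ∧ ((¬(j + r ≤ acc + 14)) → ((acc ≥ 14 ∨ 2*acc > -7) ∧ (¬(3*j ≤ data[j + 2]))))))
The weakest precondition is (acc > -6 → ((acc ≥ 14 ∨ 2*acc > -7) ∧ (¬(3*j ≤ data[j] + 6)))) ∧ ((¬(acc > -6)) → ((j + r ≤ acc + 14 → ((j + r ≤ acc + 14 → ((j + r ≤ acc + 14 → ((¬(j + r ≤ acc + 14)) ∧ (acc ≥ 14 ∨ 2*acc > -7) ∧ (¬(3*j ≤ data[j + 2])))) ∧ ((¬(j + r ≤ acc + 14)) → ((acc ≥ 14 ∨ 2*acc > -7) ∧ (¬(3*j ≤ data[j + 2])))))) ∧ ((¬(j + r ≤ acc + 14)) → ((acc ≥ 14 ∨ 2*acc > -7) ∧ (¬(3*j ≤ data[j + 2])))))) ∧ ((¬(j + r ≤ acc + 14)) → ((acc ≥ 14 ∨ 2*acc > -7) ∧ (¬(3*j ≤ data[j + 2])))))).
Check whether (¬(3*j ≤ data[j] + 6)) ∧ acc = -1 implies it.
Every state satisfying the precondition satisfies the weakest precondition: the implication holds.
Answer: valid


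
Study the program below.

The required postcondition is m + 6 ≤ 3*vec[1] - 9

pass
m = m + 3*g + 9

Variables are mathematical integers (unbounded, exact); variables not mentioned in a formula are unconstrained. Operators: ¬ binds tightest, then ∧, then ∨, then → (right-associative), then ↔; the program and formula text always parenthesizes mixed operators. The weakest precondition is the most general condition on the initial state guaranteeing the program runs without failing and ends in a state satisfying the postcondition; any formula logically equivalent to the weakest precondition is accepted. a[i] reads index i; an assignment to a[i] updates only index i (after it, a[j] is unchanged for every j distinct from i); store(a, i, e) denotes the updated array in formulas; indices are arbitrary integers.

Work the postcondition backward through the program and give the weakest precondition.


Working backward. After the program, the postcondition m + 6 ≤ 3*vec[1] - 9 must hold; in canonical form it is m ≤ 3*vec[1] - 15.
Before m := m + 3*g + 9: 3*g + m ≤ 3*vec[1] - 24
Before skip: 3*g + m ≤ 3*vec[1] - 24
Answer: WP = 3*g + m ≤ 3*vec[1] - 24


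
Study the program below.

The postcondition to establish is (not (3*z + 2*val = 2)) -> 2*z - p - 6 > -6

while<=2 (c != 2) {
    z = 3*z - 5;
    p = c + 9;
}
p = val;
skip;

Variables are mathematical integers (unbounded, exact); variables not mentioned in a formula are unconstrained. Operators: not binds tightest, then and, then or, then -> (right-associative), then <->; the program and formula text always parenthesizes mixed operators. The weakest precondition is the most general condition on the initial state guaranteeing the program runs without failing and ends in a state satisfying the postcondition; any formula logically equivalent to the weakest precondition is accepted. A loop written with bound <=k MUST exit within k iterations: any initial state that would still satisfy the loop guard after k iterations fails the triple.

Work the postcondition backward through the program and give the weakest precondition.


Working backward. After the program, the postcondition (not (3*z + 2*val = 2)) -> 2*z - p - 6 > -6 must hold; in canonical form it is (not (2*val + 3*z = 2)) -> 2*z > p.
Before skip: (not (2*val + 3*z = 2)) -> 2*z > p
Before p := val: (not (2*val + 3*z = 2)) -> 2*z > val
Before the loop (bound <=2), unroll the exhaustion recursion (WP_0 = exit-now case; WP_j = one more guarded iteration, up to j = 2):
  WP_0: (not (c != 2)) and ((not (2*val + 3*z = 2)) -> 2*z > val)
  WP_1: (c != 2 -> ((not (c != 2)) and ((not (2*val + 9*z = 17)) -> 6*z > val + 10))) and ((not (c != 2)) -> ((not (2*val + 3*z = 2)) -> 2*z > val))
  WP_2: (c != 2 -> ((c != 2 -> ((not (c != 2)) and ((not (2*val + 27*z = 62)) -> 18*z > val + 40))) and ((not (c != 2)) -> ((not (2*val + 9*z = 17)) -> 6*z > val + 10)))) and ((not (c != 2)) -> ((not (2*val + 3*z = 2)) -> 2*z > val))
So before the loop: (c != 2 -> ((c != 2 -> ((not (c != 2)) and ((not (2*val + 27*z = 62)) -> 18*z > val + 40))) and ((not (c != 2)) -> ((not (2*val + 9*z = 17)) -> 6*z > val + 10)))) and ((not (c != 2)) -> ((not (2*val + 3*z = 2)) -> 2*z > val))
Answer: WP = (c != 2 -> ((c != 2 -> ((not (c != 2)) and ((not (2*val + 27*z = 62)) -> 18*z > val + 40))) and ((not (c != 2)) -> ((not (2*val + 9*z = 17)) -> 6*z > val + 10)))) and ((not (c != 2)) -> ((not (2*val + 3*z = 2)) -> 2*z > val))
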